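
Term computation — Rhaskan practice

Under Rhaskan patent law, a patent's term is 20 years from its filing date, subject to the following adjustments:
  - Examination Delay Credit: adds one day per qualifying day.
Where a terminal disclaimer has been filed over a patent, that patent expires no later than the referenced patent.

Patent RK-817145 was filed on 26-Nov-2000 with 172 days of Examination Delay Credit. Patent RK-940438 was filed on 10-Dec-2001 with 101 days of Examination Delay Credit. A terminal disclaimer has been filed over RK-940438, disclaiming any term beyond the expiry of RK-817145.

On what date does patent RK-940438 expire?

May 17, 2021

Natural term of RK-940438:
  Base: filing + 20 years → 10 December 2021.
  Examination Delay Credit: +101 days → 21 March 2022.
Expiry of referenced patent RK-817145:
  Base: filing + 20 years → 26 November 2020.
  Examination Delay Credit: +172 days → 17 May 2021.
Terminal disclaimer: RK-940438 expires on the earlier of 21 March 2022 and 17 May 2021.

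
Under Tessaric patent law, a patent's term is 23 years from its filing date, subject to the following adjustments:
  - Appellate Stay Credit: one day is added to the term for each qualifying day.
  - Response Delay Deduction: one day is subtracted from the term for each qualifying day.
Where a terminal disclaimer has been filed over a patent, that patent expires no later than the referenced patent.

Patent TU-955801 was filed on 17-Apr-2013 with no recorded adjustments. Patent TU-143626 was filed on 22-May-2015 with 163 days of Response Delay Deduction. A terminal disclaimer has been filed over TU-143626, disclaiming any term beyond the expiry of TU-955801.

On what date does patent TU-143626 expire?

Natural term of TU-143626:
  Base: filing + 23 years → 22 May 2038.
  Response Delay Deduction: −163 days → 10 December 2037.
Expiry of referenced patent TU-955801:
  Base: filing + 23 years → 17 April 2036.
Terminal disclaimer: TU-143626 expires on the earlier of 10 December 2037 and 17 April 2036.

2036-04-17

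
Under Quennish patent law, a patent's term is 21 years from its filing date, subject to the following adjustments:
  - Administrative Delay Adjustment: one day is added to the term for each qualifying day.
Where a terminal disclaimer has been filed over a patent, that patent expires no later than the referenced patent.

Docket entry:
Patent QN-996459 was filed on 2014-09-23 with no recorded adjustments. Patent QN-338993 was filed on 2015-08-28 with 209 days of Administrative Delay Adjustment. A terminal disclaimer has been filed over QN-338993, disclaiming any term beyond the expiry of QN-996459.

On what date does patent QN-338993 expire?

Natural term of QN-338993:
  Base: filing + 21 years → 28 August 2036.
  Administrative Delay Adjustment: +209 days → 25 March 2037.
Expiry of referenced patent QN-996459:
  Base: filing + 21 years → 23 September 2035.
Terminal disclaimer: QN-338993 expires on the earlier of 25 March 2037 and 23 September 2035.

September 23, 2035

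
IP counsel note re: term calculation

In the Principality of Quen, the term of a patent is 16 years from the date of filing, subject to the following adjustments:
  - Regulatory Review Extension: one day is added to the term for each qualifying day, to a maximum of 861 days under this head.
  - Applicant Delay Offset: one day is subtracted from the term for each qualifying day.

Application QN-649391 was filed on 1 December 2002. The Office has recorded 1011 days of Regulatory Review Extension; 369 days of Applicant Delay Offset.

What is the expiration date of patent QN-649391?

Base term: filing date + 16 years → 1 December 2018.
Regulatory Review Extension: 1011 days claimed exceeds the 861-day cap, so +861 days → 10 April 2021.
Applicant Delay Offset: −369 days → 6 April 2020.

2020-04-06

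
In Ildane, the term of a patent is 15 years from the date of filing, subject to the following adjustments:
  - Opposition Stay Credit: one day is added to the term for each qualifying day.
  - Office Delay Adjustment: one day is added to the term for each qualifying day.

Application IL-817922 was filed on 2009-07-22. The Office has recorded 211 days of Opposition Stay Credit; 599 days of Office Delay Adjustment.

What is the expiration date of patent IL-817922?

Base term: filing date + 15 years → 22 July 2024.
Opposition Stay Credit: +211 days → 18 February 2025.
Office Delay Adjustment: +599 days → 10 October 2026.

October 10, 2026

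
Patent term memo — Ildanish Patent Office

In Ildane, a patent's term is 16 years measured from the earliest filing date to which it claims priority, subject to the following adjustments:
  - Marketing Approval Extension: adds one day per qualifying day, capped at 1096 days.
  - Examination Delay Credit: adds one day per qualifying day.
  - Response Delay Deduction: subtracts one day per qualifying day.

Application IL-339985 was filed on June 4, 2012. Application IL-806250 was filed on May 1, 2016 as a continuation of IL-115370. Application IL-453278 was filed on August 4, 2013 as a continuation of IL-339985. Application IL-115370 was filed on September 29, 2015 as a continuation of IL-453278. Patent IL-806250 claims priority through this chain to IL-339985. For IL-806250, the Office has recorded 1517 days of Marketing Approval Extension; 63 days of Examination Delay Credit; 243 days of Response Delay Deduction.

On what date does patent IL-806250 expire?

Earliest priority filing: 4 June 2012.
Base term: 4 June 2012 + 16 years → 4 June 2028.
Marketing Approval Extension: 1517 days claimed exceeds the 1096-day cap, so +1096 days → 5 June 2031.
Examination Delay Credit: +63 days → 7 August 2031.
Response Delay Deduction: −243 days → 7 December 2030.

2030-12-07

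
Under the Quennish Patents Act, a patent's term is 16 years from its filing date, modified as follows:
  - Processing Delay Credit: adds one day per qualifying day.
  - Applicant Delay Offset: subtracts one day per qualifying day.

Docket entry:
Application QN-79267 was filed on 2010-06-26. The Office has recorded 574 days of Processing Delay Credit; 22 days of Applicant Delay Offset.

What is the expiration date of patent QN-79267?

December 30, 2027

Base term: filing date + 16 years → 26 June 2026.
Processing Delay Credit: +574 days → 21 January 2028.
Applicant Delay Offset: −22 days → 30 December 2027.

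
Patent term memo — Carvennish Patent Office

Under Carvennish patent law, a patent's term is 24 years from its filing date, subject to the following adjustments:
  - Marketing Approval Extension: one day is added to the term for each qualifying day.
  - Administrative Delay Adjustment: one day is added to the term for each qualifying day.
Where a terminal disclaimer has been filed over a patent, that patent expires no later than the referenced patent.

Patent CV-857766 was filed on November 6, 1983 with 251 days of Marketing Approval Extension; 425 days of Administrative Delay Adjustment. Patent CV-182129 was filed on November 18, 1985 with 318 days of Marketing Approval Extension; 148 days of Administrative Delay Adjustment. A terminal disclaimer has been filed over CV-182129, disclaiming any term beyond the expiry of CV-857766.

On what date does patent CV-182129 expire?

Natural term of CV-182129:
  Base: filing + 24 years → 18 November 2009.
  Marketing Approval Extension: +318 days → 2 October 2010.
  Administrative Delay Adjustment: +148 days → 27 February 2011.
Expiry of referenced patent CV-857766:
  Base: filing + 24 years → 6 November 2007.
  Marketing Approval Extension: +251 days → 14 July 2008.
  Administrative Delay Adjustment: +425 days → 12 September 2009.
Terminal disclaimer: CV-182129 expires on the earlier of 27 February 2011 and 12 September 2009.

2009-09-12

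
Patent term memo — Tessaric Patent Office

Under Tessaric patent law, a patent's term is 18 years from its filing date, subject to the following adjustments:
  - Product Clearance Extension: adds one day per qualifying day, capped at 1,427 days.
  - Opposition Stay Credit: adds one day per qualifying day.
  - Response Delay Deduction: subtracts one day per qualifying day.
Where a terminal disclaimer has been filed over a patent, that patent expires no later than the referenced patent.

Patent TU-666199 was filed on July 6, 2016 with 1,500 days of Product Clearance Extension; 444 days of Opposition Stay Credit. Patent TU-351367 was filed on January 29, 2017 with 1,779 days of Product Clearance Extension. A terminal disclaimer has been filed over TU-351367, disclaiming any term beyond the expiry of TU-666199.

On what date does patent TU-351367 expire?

Natural term of TU-351367:
  Base: filing + 18 years → 29 January 2035.
  Product Clearance Extension: 1779 days claimed exceeds the 1427-day cap, so +1427 days → 26 December 2038.
Expiry of referenced patent TU-666199:
  Base: filing + 18 years → 6 July 2034.
  Product Clearance Extension: 1500 days claimed exceeds the 1427-day cap, so +1427 days → 2 June 2038.
  Opposition Stay Credit: +444 days → 20 August 2039.
Terminal disclaimer: TU-351367 expires on the earlier of 26 December 2038 and 20 August 2039.

2038-12-26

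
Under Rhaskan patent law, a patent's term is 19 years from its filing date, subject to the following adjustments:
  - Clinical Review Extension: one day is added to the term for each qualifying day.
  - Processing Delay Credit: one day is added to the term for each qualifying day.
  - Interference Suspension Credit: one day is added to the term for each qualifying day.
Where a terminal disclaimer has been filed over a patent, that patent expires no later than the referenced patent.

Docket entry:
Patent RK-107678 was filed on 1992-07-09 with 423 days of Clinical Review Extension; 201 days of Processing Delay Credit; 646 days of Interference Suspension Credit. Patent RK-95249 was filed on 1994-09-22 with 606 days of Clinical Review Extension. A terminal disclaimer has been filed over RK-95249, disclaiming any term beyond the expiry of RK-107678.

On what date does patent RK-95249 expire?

Natural term of RK-95249:
  Base: filing + 19 years → 22 September 2013.
  Clinical Review Extension: +606 days → 21 May 2015.
Expiry of referenced patent RK-107678:
  Base: filing + 19 years → 9 July 2011.
  Clinical Review Extension: +423 days → 4 September 2012.
  Processing Delay Credit: +201 days → 24 March 2013.
  Interference Suspension Credit: +646 days → 30 December 2014.
Terminal disclaimer: RK-95249 expires on the earlier of 21 May 2015 and 30 December 2014.

December 30, 2014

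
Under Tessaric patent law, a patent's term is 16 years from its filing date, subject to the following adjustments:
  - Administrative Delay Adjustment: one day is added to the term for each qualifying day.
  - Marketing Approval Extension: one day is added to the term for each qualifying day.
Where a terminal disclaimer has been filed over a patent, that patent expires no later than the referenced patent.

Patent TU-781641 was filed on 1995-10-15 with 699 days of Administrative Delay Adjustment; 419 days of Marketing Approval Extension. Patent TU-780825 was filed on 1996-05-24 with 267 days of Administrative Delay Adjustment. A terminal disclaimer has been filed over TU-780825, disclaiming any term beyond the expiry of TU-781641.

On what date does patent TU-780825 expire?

Natural term of TU-780825:
  Base: filing + 16 years → 24 May 2012.
  Administrative Delay Adjustment: +267 days → 15 February 2013.
Expiry of referenced patent TU-781641:
  Base: filing + 16 years → 15 October 2011.
  Administrative Delay Adjustment: +699 days → 13 September 2013.
  Marketing Approval Extension: +419 days → 6 November 2014.
Terminal disclaimer: TU-780825 expires on the earlier of 15 February 2013 and 6 November 2014.

February 15, 2013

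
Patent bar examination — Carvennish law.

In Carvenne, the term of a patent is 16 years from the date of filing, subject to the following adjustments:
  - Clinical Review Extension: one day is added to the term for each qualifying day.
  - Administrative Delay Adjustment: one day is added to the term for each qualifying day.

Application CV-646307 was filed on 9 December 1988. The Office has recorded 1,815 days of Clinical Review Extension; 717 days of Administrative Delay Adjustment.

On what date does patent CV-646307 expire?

2011-11-15

Base term: filing date + 16 years → 9 December 2004.
Clinical Review Extension: +1815 days → 28 November 2009.
Administrative Delay Adjustment: +717 days → 15 November 2011.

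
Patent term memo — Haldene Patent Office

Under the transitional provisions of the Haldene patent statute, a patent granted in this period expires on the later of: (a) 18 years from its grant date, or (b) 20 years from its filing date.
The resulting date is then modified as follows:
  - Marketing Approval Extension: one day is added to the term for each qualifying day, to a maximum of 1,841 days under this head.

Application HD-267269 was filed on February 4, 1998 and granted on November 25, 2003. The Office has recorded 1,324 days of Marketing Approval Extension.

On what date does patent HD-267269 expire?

(a) grant + 18 years → 25 November 2021.
(b) filing + 20 years → 4 February 2018.
Later of the two: 25 November 2021.
Marketing Approval Extension: 1324 days (within the 1841-day cap) → +1324 days → 11 July 2025.

2025-07-11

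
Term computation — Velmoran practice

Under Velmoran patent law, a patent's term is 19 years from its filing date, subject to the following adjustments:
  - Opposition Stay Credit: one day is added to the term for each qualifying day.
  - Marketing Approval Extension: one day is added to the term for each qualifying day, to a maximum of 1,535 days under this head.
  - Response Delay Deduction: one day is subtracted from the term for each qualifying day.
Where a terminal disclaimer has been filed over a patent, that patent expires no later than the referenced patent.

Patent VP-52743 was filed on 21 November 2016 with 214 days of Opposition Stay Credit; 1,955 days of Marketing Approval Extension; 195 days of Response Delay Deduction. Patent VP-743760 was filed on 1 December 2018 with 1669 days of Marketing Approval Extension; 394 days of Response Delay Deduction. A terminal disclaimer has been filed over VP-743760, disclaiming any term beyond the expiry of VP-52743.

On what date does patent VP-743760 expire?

February 22, 2040

Natural term of VP-743760:
  Base: filing + 19 years → 1 December 2037.
  Marketing Approval Extension: 1669 days claimed exceeds the 1535-day cap, so +1535 days → 13 February 2042.
  Response Delay Deduction: −394 days → 15 January 2041.
Expiry of referenced patent VP-52743:
  Base: filing + 19 years → 21 November 2035.
  Opposition Stay Credit: +214 days → 22 June 2036.
  Marketing Approval Extension: 1955 days claimed exceeds the 1535-day cap, so +1535 days → 4 September 2040.
  Response Delay Deduction: −195 days → 22 February 2040.
Terminal disclaimer: VP-743760 expires on the earlier of 15 January 2041 and 22 February 2040.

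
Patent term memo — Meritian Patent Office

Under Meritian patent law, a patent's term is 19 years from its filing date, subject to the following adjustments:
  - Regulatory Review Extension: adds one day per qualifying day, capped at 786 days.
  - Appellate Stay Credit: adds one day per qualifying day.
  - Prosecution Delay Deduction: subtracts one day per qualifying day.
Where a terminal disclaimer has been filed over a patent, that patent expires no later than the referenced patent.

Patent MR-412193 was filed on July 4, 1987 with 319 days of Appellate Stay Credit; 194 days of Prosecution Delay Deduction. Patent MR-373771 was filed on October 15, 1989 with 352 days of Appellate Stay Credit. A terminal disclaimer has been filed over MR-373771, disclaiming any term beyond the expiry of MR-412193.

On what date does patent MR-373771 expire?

Natural term of MR-373771:
  Base: filing + 19 years → 15 October 2008.
  Appellate Stay Credit: +352 days → 2 October 2009.
Expiry of referenced patent MR-412193:
  Base: filing + 19 years → 4 July 2006.
  Appellate Stay Credit: +319 days → 19 May 2007.
  Prosecution Delay Deduction: −194 days → 6 November 2006.
Terminal disclaimer: MR-373771 expires on the earlier of 2 October 2009 and 6 November 2006.

November 6, 2006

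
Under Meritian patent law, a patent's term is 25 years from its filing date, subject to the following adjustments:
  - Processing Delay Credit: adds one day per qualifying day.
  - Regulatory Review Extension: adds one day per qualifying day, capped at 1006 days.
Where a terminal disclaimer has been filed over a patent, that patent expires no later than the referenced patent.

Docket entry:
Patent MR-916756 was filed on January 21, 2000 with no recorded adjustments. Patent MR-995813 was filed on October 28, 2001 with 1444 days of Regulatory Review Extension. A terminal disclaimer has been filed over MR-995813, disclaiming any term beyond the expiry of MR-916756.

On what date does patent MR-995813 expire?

2025-01-21

Natural term of MR-995813:
  Base: filing + 25 years → 28 October 2026.
  Regulatory Review Extension: 1444 days claimed exceeds the 1006-day cap, so +1006 days → 30 July 2029.
Expiry of referenced patent MR-916756:
  Base: filing + 25 years → 21 January 2025.
Terminal disclaimer: MR-995813 expires on the earlier of 30 July 2029 and 21 January 2025.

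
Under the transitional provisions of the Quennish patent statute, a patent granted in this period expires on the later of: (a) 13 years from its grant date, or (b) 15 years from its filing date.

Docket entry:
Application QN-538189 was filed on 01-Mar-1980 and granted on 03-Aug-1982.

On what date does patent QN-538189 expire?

(a) grant + 13 years → 3 August 1995.
(b) filing + 15 years → 1 March 1995.
Later of the two: 3 August 1995.

August 3, 1995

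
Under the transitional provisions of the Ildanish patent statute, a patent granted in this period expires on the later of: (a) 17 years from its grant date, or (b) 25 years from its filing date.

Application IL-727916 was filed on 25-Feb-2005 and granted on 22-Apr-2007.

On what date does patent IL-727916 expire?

(a) grant + 17 years → 22 April 2024.
(b) filing + 25 years → 25 February 2030.
Later of the two: 25 February 2030.

2030-02-25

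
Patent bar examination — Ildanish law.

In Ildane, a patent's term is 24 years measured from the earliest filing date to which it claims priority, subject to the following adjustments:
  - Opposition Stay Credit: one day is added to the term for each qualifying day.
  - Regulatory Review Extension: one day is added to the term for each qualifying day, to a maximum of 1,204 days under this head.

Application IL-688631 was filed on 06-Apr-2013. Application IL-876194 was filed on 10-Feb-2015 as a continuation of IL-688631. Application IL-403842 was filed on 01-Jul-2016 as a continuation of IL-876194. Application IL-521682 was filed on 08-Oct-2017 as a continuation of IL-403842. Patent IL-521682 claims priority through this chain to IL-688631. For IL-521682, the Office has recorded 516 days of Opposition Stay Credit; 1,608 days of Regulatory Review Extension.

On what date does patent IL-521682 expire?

Earliest priority filing: 6 April 2013.
Base term: 6 April 2013 + 24 years → 6 April 2037.
Opposition Stay Credit: +516 days → 4 September 2038.
Regulatory Review Extension: 1608 days claimed exceeds the 1204-day cap, so +1204 days → 21 December 2041.

December 21, 2041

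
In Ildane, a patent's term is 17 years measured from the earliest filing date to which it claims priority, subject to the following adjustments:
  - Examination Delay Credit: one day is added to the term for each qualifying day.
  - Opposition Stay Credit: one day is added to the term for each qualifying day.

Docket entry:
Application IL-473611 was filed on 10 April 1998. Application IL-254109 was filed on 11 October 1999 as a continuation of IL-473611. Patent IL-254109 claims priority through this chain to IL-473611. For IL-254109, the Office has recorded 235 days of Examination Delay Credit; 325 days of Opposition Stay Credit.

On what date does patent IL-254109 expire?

2016-10-21

Earliest priority filing: 10 April 1998.
Base term: 10 April 1998 + 17 years → 10 April 2015.
Examination Delay Credit: +235 days → 1 December 2015.
Opposition Stay Credit: +325 days → 21 October 2016.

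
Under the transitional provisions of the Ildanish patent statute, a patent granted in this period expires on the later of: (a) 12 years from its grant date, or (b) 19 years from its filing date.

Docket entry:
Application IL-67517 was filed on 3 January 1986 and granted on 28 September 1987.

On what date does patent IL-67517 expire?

January 3, 2005

(a) grant + 12 years → 28 September 1999.
(b) filing + 19 years → 3 January 2005.
Later of the two: 3 January 2005.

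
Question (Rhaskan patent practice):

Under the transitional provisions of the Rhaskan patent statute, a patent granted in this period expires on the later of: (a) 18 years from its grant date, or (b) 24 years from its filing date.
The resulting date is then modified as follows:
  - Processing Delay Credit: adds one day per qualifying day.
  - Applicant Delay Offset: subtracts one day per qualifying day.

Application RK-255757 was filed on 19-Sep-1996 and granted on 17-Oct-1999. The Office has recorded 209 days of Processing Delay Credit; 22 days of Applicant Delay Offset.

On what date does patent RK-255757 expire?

(a) grant + 18 years → 17 October 2017.
(b) filing + 24 years → 19 September 2020.
Later of the two: 19 September 2020.
Processing Delay Credit: +209 days → 16 April 2021.
Applicant Delay Offset: −22 days → 25 March 2021.

March 25, 2021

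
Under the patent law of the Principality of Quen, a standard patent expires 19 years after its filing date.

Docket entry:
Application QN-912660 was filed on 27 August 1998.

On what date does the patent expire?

August 27, 2017

Filing date + 19 years → 27 August 2017.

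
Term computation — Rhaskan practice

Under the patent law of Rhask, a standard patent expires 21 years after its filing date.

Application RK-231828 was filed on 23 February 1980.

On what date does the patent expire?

Filing date + 21 years → 23 February 2001.

2001-02-23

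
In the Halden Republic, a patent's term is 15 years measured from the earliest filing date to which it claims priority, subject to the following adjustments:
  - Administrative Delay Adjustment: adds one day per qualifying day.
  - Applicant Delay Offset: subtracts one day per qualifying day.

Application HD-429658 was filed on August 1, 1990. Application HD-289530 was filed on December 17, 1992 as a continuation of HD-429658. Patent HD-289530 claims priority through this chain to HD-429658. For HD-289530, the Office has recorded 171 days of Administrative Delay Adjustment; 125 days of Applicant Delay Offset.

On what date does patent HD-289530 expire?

September 16, 2005

Earliest priority filing: 1 August 1990.
Base term: 1 August 1990 + 15 years → 1 August 2005.
Administrative Delay Adjustment: +171 days → 19 January 2006.
Applicant Delay Offset: −125 days → 16 September 2005.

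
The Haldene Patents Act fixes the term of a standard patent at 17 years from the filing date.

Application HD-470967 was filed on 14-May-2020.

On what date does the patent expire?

Filing date + 17 years → 14 May 2037.

May 14, 2037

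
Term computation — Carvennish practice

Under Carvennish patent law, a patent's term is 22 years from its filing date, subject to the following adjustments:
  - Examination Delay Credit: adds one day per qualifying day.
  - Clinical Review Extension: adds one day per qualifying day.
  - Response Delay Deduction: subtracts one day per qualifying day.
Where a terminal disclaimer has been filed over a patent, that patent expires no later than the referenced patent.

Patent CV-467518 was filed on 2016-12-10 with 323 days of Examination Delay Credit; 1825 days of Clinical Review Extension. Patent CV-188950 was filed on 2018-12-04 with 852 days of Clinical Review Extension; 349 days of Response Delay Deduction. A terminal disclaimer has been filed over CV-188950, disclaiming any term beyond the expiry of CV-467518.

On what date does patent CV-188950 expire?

Natural term of CV-188950:
  Base: filing + 22 years → 4 December 2040.
  Clinical Review Extension: +852 days → 5 April 2043.
  Response Delay Deduction: −349 days → 21 April 2042.
Expiry of referenced patent CV-467518:
  Base: filing + 22 years → 10 December 2038.
  Examination Delay Credit: +323 days → 29 October 2039.
  Clinical Review Extension: +1825 days → 27 October 2044.
Terminal disclaimer: CV-188950 expires on the earlier of 21 April 2042 and 27 October 2044.

2042-04-21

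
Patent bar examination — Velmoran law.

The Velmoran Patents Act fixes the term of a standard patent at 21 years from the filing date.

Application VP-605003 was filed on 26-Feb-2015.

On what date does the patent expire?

February 26, 2036

Filing date + 21 years → 26 February 2036.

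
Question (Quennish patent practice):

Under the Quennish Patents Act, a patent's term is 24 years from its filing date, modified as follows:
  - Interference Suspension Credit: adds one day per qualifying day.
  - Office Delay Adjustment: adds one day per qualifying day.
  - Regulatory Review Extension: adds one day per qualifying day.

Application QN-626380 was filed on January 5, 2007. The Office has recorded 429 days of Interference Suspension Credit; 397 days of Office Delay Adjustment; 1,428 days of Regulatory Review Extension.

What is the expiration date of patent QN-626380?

March 8, 2037

Base term: filing date + 24 years → 5 January 2031.
Interference Suspension Credit: +429 days → 9 March 2032.
Office Delay Adjustment: +397 days → 10 April 2033.
Regulatory Review Extension: +1428 days → 8 March 2037.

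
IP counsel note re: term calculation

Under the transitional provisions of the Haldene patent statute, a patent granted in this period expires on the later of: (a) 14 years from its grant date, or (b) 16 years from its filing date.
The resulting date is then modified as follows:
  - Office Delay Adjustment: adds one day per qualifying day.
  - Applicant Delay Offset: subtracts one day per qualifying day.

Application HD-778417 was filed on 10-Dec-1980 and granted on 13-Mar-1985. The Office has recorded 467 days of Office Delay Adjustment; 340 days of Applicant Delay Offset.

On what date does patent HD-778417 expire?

1999-07-18

(a) grant + 14 years → 13 March 1999.
(b) filing + 16 years → 10 December 1996.
Later of the two: 13 March 1999.
Office Delay Adjustment: +467 days → 22 June 2000.
Applicant Delay Offset: −340 days → 18 July 1999.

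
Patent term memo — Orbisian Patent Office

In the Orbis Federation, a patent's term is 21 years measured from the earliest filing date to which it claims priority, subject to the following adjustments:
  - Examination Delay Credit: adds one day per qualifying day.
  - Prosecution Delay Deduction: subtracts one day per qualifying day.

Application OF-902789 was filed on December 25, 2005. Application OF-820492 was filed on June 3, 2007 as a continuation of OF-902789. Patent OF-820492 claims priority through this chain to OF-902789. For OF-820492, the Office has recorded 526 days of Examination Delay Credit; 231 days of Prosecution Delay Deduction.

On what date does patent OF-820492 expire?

Earliest priority filing: 25 December 2005.
Base term: 25 December 2005 + 21 years → 25 December 2026.
Examination Delay Credit: +526 days → 3 June 2028.
Prosecution Delay Deduction: −231 days → 16 October 2027.

2027-10-16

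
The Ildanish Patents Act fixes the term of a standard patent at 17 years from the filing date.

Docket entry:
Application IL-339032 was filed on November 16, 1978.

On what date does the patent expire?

November 16, 1995

Filing date + 17 years → 16 November 1995.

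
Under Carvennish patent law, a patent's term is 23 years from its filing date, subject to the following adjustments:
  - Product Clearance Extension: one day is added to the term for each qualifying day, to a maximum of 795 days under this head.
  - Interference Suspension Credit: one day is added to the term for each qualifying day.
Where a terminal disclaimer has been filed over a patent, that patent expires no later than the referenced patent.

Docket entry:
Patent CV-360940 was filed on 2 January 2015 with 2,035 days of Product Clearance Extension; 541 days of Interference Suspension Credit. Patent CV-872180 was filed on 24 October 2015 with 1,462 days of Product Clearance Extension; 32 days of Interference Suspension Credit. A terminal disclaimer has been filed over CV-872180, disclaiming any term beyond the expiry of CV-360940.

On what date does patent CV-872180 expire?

2041-01-28

Natural term of CV-872180:
  Base: filing + 23 years → 24 October 2038.
  Product Clearance Extension: 1462 days claimed exceeds the 795-day cap, so +795 days → 27 December 2040.
  Interference Suspension Credit: +32 days → 28 January 2041.
Expiry of referenced patent CV-360940:
  Base: filing + 23 years → 2 January 2038.
  Product Clearance Extension: 2035 days claimed exceeds the 795-day cap, so +795 days → 7 March 2040.
  Interference Suspension Credit: +541 days → 30 August 2041.
Terminal disclaimer: CV-872180 expires on the earlier of 28 January 2041 and 30 August 2041.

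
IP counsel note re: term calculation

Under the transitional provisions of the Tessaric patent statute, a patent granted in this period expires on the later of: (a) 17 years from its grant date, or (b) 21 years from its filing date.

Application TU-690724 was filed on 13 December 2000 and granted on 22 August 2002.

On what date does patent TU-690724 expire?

December 13, 2021

(a) grant + 17 years → 22 August 2019.
(b) filing + 21 years → 13 December 2021.
Later of the two: 13 December 2021.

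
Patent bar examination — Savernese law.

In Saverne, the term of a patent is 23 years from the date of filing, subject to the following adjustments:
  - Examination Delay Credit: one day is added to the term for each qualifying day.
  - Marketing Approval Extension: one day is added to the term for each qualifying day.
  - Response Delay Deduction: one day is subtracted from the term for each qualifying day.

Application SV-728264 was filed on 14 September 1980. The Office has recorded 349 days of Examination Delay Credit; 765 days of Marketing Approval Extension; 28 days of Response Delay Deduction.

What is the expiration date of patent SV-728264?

September 4, 2006

Base term: filing date + 23 years → 14 September 2003.
Examination Delay Credit: +349 days → 28 August 2004.
Marketing Approval Extension: +765 days → 2 October 2006.
Response Delay Deduction: −28 days → 4 September 2006.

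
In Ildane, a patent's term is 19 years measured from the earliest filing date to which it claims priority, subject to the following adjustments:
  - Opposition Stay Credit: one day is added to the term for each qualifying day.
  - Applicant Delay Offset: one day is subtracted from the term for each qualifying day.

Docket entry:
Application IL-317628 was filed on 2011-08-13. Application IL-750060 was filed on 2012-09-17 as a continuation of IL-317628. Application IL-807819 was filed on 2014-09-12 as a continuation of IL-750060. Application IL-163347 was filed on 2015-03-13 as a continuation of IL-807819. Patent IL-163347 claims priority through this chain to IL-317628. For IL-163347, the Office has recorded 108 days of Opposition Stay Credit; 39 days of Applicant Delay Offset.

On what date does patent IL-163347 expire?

2030-10-21

Earliest priority filing: 13 August 2011.
Base term: 13 August 2011 + 19 years → 13 August 2030.
Opposition Stay Credit: +108 days → 29 November 2030.
Applicant Delay Offset: −39 days → 21 October 2030.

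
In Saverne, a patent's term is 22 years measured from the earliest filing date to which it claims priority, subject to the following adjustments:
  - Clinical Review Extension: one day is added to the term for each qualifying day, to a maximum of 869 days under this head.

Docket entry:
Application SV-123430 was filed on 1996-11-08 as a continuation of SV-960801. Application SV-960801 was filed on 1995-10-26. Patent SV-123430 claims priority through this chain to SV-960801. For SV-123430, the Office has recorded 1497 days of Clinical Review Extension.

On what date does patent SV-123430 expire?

Earliest priority filing: 26 October 1995.
Base term: 26 October 1995 + 22 years → 26 October 2017.
Clinical Review Extension: 1497 days claimed exceeds the 869-day cap, so +869 days → 13 March 2020.

March 13, 2020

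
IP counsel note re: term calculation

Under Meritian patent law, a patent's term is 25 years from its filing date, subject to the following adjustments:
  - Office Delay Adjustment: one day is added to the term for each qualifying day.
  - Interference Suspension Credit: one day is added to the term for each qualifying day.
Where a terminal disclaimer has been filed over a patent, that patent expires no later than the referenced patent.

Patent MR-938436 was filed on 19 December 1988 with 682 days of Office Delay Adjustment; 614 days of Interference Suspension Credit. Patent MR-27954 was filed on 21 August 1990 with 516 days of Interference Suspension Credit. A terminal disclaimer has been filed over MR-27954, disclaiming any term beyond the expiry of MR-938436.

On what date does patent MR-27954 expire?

Natural term of MR-27954:
  Base: filing + 25 years → 21 August 2015.
  Interference Suspension Credit: +516 days → 18 January 2017.
Expiry of referenced patent MR-938436:
  Base: filing + 25 years → 19 December 2013.
  Office Delay Adjustment: +682 days → 1 November 2015.
  Interference Suspension Credit: +614 days → 7 July 2017.
Terminal disclaimer: MR-27954 expires on the earlier of 18 January 2017 and 7 July 2017.

2017-01-18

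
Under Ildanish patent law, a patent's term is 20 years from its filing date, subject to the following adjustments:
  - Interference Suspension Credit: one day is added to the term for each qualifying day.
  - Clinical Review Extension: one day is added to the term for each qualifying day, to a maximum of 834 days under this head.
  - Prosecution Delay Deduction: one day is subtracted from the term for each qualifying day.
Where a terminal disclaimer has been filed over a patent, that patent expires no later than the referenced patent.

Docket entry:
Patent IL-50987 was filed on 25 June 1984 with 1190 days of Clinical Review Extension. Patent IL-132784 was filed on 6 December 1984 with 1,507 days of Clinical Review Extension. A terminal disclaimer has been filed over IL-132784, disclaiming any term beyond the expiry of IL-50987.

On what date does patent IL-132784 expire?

Natural term of IL-132784:
  Base: filing + 20 years → 6 December 2004.
  Clinical Review Extension: 1507 days claimed exceeds the 834-day cap, so +834 days → 20 March 2007.
Expiry of referenced patent IL-50987:
  Base: filing + 20 years → 25 June 2004.
  Clinical Review Extension: 1190 days claimed exceeds the 834-day cap, so +834 days → 7 October 2006.
Terminal disclaimer: IL-132784 expires on the earlier of 20 March 2007 and 7 October 2006.

October 7, 2006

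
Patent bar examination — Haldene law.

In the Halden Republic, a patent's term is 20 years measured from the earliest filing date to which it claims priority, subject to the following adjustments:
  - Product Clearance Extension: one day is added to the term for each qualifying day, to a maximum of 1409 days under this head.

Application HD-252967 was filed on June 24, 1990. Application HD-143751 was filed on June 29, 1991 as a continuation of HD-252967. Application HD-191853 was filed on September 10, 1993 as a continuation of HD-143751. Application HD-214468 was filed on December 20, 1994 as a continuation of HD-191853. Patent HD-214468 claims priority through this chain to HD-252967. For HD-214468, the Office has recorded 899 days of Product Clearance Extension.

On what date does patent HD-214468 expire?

Earliest priority filing: 24 June 1990.
Base term: 24 June 1990 + 20 years → 24 June 2010.
Product Clearance Extension: 899 days (within the 1409-day cap) → +899 days → 9 December 2012.

December 9, 2012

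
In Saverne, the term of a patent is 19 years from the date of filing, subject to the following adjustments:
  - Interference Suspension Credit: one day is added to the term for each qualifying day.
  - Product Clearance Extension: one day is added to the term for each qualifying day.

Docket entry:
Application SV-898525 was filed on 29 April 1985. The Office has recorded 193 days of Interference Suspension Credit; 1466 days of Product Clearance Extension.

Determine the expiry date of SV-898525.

November 13, 2008

Base term: filing date + 19 years → 29 April 2004.
Interference Suspension Credit: +193 days → 8 November 2004.
Product Clearance Extension: +1466 days → 13 November 2008.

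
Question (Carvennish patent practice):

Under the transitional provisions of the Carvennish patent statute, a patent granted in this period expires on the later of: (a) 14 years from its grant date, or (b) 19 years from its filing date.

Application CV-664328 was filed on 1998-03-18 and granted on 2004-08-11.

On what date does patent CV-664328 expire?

(a) grant + 14 years → 11 August 2018.
(b) filing + 19 years → 18 March 2017.
Later of the two: 11 August 2018.

2018-08-11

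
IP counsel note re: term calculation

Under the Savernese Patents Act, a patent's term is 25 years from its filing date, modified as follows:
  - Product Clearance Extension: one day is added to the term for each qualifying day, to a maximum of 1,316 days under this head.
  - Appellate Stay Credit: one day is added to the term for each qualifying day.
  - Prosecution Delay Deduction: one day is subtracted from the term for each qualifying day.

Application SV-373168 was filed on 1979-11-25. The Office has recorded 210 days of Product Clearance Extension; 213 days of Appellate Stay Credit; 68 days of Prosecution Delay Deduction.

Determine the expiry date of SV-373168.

2005-11-15

Base term: filing date + 25 years → 25 November 2004.
Product Clearance Extension: 210 days (within the 1316-day cap) → +210 days → 23 June 2005.
Appellate Stay Credit: +213 days → 22 January 2006.
Prosecution Delay Deduction: −68 days → 15 November 2005.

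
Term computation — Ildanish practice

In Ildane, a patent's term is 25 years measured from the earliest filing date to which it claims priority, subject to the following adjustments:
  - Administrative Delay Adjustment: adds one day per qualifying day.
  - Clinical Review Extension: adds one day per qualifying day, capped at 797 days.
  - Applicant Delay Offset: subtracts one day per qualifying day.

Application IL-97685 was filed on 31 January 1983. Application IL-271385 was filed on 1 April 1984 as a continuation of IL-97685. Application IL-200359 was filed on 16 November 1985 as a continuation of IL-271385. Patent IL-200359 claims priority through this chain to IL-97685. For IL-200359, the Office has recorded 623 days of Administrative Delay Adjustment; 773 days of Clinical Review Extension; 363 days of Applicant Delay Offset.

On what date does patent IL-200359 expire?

Earliest priority filing: 31 January 1983.
Base term: 31 January 1983 + 25 years → 31 January 2008.
Administrative Delay Adjustment: +623 days → 15 October 2009.
Clinical Review Extension: 773 days (within the 797-day cap) → +773 days → 27 November 2011.
Applicant Delay Offset: −363 days → 29 November 2010.

2010-11-29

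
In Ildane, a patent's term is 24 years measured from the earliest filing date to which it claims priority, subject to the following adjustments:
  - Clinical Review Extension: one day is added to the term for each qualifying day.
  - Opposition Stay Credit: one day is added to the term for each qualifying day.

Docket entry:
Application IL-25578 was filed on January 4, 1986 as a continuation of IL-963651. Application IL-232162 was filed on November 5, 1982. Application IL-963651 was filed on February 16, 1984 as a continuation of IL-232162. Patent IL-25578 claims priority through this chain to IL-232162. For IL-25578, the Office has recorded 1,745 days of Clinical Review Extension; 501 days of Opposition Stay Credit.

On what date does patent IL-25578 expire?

December 29, 2012

Earliest priority filing: 5 November 1982.
Base term: 5 November 1982 + 24 years → 5 November 2006.
Clinical Review Extension: +1745 days → 16 August 2011.
Opposition Stay Credit: +501 days → 29 December 2012.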